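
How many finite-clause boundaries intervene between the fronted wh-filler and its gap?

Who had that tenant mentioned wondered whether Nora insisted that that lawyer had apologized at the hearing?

1

"who" is extracted from the subject of "wondered".
Boundaries crossed, outermost first: [Ø] — 1 in total.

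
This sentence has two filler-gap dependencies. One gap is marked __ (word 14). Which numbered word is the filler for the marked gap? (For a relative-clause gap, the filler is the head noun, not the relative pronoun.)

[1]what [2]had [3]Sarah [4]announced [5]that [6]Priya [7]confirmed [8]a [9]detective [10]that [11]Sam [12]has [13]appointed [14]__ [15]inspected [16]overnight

The marked gap is inside the relative clause, the direct object of "appointed".
Its filler is the head noun "detective" (via "that"), at word 9.
(The other dependency links word 1 to a gap after word 15.)

9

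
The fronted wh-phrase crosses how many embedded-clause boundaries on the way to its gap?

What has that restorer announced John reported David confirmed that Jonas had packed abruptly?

3

"what" is extracted from the object of "packed".
Boundaries crossed, outermost first: [Ø], [Ø], [that] — 3 in total.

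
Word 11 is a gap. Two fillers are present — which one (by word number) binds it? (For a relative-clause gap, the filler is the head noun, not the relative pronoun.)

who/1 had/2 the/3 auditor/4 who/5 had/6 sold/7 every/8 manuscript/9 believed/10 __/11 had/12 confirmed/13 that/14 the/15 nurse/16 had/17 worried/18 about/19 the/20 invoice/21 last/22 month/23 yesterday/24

1

The marked gap is the subject of "confirmed".
Its filler is the fronted wh-phrase "who", at word 1.
(The other dependency links word 4 to a gap after word 5.)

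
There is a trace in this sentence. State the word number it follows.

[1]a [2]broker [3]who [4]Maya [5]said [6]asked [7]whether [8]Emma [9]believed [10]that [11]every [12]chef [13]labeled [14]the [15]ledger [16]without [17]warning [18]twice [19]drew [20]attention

5

The displaced element is "a broker" (word 2).
It is linked across 1 clause boundary (Ø).
It functions as the subject of "asked", so the gap sits immediately after word 5 ("said").
Base order: Maya said that a broker asked whether Emma believed that every chef labeled the ledger without warning twice.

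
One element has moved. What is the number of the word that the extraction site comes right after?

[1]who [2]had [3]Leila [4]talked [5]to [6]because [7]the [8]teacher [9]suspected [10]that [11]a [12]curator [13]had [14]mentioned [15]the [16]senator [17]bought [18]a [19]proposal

The displaced element is "who" (word 1).
It functions as the object of the preposition "to" of "talked", so the gap sits immediately after word 5 ("to").
Base order: Leila had talked to who because the teacher suspected that a curator had mentioned the senator bought a proposal.

5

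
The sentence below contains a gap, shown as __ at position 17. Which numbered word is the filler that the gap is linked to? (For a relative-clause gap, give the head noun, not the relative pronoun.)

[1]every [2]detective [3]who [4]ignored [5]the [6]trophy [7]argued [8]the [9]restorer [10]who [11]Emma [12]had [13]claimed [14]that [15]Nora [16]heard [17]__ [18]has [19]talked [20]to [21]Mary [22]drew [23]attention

The gap at 17 is the subject of "talked", inside a relative clause.
The relative pronoun is "who" (word 10); it is bound by the head noun immediately before it.
Its filler is the head noun "restorer", at word 9.

9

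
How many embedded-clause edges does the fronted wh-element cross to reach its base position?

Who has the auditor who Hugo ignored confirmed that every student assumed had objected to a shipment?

2

"who" is extracted from the subject of "objected".
Boundaries crossed, outermost first: [that], [Ø] — 2 in total.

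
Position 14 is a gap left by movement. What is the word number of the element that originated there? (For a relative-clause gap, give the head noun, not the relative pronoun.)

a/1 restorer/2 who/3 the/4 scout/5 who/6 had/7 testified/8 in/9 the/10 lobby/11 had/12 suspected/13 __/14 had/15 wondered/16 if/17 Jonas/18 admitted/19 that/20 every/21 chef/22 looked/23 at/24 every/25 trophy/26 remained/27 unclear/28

2

The gap at 14 is the subject of "wondered", inside a relative clause.
The relative pronoun is "who" (word 3); it is bound by the head noun immediately before it.
Its filler is the head noun "restorer", at word 2.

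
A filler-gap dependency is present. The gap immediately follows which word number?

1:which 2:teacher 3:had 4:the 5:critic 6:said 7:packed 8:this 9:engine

The displaced element is "which teacher" (word 2).
It is linked across 1 clause boundary (Ø).
It functions as the subject of "packed", so the gap sits immediately after word 6 ("said").
Base order: The critic had said that which teacher packed this engine.

6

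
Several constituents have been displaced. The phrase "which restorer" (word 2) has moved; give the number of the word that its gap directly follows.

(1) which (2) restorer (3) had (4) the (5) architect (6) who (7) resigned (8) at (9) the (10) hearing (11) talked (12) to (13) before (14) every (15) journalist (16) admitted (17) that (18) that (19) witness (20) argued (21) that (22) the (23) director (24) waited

The displaced element is "which restorer" (word 2).
It functions as the object of the preposition "to" of "talked", so the gap sits immediately after word 12 ("to").
Base order: The architect who resigned at the hearing had talked to which restorer before every journalist admitted that that witness argued that the director waited.

12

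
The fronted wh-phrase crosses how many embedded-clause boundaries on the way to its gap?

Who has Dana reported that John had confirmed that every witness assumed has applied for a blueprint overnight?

"who" is extracted from the subject of "applied".
Boundaries crossed, outermost first: [that], [that], [Ø] — 3 in total.

3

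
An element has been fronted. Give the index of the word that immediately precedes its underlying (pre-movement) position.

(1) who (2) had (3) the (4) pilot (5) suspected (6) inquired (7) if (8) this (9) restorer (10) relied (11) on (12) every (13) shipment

5

The displaced element is "who" (word 1).
It is linked across 1 clause boundary (Ø).
It functions as the subject of "inquired", so the gap sits immediately after word 5 ("suspected").
Base order: The pilot had suspected that who inquired if this restorer relied on every shipment.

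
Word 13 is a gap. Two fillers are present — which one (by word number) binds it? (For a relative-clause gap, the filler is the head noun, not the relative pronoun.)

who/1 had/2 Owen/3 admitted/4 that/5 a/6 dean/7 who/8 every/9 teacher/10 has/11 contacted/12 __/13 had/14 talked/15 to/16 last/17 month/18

The marked gap is inside the relative clause, the direct object of "contacted".
Its filler is the head noun "dean" (via "who"), at word 7.
(The other dependency links word 1 to a gap after word 16.)

7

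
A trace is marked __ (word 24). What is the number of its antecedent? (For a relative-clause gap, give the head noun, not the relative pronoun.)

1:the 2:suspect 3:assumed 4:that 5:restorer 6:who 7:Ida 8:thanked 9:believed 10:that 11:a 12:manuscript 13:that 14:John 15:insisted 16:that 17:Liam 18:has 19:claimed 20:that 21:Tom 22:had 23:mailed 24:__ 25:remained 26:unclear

The gap at 24 is the object of "mailed", inside a relative clause.
The relative pronoun is "that" (word 13); it is bound by the head noun immediately before it.
Its filler is the head noun "manuscript", at word 12.

12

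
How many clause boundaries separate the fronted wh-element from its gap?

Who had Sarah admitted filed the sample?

1

"who" is extracted from the subject of "filed".
Boundaries crossed, outermost first: [Ø] — 1 in total.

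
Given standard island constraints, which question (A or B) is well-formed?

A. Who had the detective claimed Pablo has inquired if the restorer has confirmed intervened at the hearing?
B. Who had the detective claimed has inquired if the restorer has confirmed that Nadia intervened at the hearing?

B

In A, the wh-phrase is extracted from inside a wh-island (introduced by "if"), which blocks movement.
In B, the extraction path crosses only that-complement boundaries, which are transparent.
So B is grammatical.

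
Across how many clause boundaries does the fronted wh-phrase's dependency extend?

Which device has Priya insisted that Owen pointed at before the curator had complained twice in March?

"which device" is extracted from the PP object of "pointed".
Boundaries crossed, outermost first: [that] — 1 in total.

1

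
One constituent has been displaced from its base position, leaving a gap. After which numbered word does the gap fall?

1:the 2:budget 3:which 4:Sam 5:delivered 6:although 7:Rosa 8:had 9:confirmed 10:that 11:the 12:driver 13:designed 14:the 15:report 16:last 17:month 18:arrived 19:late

The displaced element is "the budget" (word 2).
It functions as the direct object of "delivered", so the gap sits immediately after word 5 ("delivered").
Base order: Sam delivered the budget although Rosa had confirmed that the driver designed the report last month.

5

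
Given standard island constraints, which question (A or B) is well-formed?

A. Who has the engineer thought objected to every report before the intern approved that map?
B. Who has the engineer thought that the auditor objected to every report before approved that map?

A

In B, the wh-phrase is extracted from inside an adjunct island (introduced by "before"), which blocks movement.
In A, the extraction path crosses only that-complement boundaries, which are transparent.
So A is grammatical.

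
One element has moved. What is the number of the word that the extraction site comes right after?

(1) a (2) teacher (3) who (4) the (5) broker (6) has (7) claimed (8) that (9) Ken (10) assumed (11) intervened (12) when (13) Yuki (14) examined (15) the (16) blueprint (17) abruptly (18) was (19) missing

10

The displaced element is "a teacher" (word 2).
It is linked across 2 clause boundaries (that → Ø).
It functions as the subject of "intervened", so the gap sits immediately after word 10 ("assumed").
Base order: The broker has claimed that Ken assumed that a teacher intervened when Yuki examined the blueprint abruptly.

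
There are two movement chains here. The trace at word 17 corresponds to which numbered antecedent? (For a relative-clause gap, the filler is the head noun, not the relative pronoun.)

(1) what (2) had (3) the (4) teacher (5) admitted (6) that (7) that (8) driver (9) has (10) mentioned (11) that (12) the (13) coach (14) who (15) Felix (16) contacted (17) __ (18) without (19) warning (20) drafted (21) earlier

13

The marked gap is inside the relative clause, the direct object of "contacted".
Its filler is the head noun "coach" (via "who"), at word 13.
(The other dependency links word 1 to a gap after word 20.)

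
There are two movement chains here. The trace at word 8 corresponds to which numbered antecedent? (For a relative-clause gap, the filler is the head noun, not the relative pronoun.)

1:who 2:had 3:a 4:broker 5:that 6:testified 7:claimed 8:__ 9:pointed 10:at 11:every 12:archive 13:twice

1

The marked gap is the subject of "pointed".
Its filler is the fronted wh-phrase "who", at word 1.
(The other dependency links word 4 to a gap after word 5.)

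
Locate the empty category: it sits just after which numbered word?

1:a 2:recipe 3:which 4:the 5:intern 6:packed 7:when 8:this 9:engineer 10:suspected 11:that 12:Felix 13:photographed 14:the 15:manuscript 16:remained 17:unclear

6

The displaced element is "a recipe" (word 2).
It functions as the direct object of "packed", so the gap sits immediately after word 6 ("packed").
Base order: The intern packed a recipe when this engineer suspected that Felix photographed the manuscript.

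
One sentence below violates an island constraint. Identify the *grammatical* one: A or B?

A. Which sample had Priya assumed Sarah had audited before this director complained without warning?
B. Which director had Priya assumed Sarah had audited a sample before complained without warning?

In B, the wh-phrase is extracted from inside an adjunct island (introduced by "before"), which blocks movement.
In A, the extraction path crosses only that-complement boundaries, which are transparent.
So A is grammatical.

A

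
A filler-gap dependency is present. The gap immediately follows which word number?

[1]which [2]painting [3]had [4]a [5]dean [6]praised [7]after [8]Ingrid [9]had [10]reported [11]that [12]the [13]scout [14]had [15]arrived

The displaced element is "which painting" (word 2).
It functions as the direct object of "praised", so the gap sits immediately after word 6 ("praised").
Base order: A dean had praised which painting after Ingrid had reported that the scout had arrived.

6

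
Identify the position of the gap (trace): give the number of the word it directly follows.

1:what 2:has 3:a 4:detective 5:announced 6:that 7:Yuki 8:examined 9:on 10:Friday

The displaced element is "what" (word 1).
It is linked across 1 clause boundary (that).
It functions as the direct object of "examined", so the gap sits immediately after word 8 ("examined").
Base order: A detective has announced that Yuki examined what on Friday.

8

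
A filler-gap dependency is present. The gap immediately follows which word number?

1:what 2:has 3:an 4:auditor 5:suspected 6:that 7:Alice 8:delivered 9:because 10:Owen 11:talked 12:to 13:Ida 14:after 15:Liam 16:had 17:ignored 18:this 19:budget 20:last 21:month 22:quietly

8

The displaced element is "what" (word 1).
It is linked across 1 clause boundary (that).
It functions as the direct object of "delivered", so the gap sits immediately after word 8 ("delivered").
Base order: An auditor has suspected that Alice delivered what because Owen talked to Ida after Liam had ignored this budget last month quietly.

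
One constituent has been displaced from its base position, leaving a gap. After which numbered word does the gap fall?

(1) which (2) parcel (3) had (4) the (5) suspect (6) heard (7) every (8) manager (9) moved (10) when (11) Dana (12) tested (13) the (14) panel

The displaced element is "which parcel" (word 2).
It is linked across 1 clause boundary (Ø).
It functions as the direct object of "moved", so the gap sits immediately after word 9 ("moved").
Base order: The suspect had heard every manager moved which parcel when Dana tested the panel.

9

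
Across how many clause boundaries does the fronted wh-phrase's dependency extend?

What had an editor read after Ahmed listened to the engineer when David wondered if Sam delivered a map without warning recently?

"what" originates inside the matrix clause — no clause boundary is crossed.

0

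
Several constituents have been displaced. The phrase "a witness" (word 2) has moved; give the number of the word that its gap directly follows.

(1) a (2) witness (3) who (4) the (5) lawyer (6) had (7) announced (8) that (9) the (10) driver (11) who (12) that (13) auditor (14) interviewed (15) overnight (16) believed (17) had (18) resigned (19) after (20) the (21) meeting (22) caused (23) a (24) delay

The displaced element is "a witness" (word 2).
It is linked across 2 clause boundaries (that → Ø).
It functions as the subject of "resigned", so the gap sits immediately after word 16 ("believed").
Base order: The lawyer had announced that the driver who that auditor interviewed overnight believed a witness had resigned after the meeting.

16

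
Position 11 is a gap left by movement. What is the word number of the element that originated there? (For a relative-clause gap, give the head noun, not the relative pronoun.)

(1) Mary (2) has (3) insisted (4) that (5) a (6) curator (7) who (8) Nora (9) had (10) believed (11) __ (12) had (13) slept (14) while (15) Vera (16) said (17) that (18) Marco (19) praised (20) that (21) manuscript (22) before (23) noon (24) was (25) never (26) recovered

6

The gap at 11 is the subject of "slept", inside a relative clause.
The relative pronoun is "who" (word 7); it is bound by the head noun immediately before it.
Its filler is the head noun "curator", at word 6.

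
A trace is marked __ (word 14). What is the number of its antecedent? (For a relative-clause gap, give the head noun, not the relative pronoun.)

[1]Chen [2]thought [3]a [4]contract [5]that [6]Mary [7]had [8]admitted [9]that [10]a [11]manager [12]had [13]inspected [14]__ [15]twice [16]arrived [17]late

The gap at 14 is the object of "inspected", inside a relative clause.
The relative pronoun is "that" (word 5); it is bound by the head noun immediately before it.
Its filler is the head noun "contract", at word 4.

4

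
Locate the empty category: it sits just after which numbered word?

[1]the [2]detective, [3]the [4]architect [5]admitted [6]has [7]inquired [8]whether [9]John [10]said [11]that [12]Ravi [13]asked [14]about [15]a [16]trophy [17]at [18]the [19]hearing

5

The displaced element is "the detective" (word 2).
It is linked across 1 clause boundary (Ø).
It functions as the subject of "inquired", so the gap sits immediately after word 5 ("admitted").
Base order: The architect admitted the detective has inquired whether John said that Ravi asked about a trophy at the hearing.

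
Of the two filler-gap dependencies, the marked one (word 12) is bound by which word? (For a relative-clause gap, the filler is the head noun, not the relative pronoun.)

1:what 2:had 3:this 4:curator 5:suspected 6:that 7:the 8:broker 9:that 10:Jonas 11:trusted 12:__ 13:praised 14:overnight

The marked gap is inside the relative clause, the direct object of "trusted".
Its filler is the head noun "broker" (via "that"), at word 8.
(The other dependency links word 1 to a gap after word 13.)

8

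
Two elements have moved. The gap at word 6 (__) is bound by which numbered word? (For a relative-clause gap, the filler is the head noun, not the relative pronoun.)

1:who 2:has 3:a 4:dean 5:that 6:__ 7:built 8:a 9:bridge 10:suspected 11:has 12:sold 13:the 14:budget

4

The marked gap is inside the relative clause, the subject of "built".
Its filler is the head noun "dean" (via "that"), at word 4.
(The other dependency links word 1 to a gap after word 10.)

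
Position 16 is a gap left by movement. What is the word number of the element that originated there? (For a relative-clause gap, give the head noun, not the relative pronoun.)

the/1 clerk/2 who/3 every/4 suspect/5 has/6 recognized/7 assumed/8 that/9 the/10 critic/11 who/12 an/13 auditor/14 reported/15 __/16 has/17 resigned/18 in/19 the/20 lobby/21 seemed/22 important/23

11

The gap at 16 is the subject of "resigned", inside a relative clause.
The relative pronoun is "who" (word 12); it is bound by the head noun immediately before it.
Its filler is the head noun "critic", at word 11.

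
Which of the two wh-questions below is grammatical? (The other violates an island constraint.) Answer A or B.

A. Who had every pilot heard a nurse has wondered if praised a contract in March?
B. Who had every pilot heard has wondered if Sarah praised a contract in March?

In A, the wh-phrase is extracted from inside a wh-island (introduced by "if"), which blocks movement.
In B, the extraction path crosses only that-complement boundaries, which are transparent.
So B is grammatical.

B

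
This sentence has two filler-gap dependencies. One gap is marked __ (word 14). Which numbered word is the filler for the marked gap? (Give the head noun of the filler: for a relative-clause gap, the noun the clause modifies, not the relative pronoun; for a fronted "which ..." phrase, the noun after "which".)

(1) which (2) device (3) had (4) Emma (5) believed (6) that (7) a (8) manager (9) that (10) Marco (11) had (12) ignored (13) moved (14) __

The marked gap is the direct object of "moved".
Its filler is the fronted wh-phrase "which device", at word 2.
(The other dependency links word 8 to a gap after word 12.)

2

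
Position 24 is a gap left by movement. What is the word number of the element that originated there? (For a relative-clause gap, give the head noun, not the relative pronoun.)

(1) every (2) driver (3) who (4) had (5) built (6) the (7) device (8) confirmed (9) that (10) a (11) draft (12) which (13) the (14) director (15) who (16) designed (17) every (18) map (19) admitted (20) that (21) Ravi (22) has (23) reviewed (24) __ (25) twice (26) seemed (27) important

The gap at 24 is the object of "reviewed", inside a relative clause.
The relative pronoun is "which" (word 12); it is bound by the head noun immediately before it.
Its filler is the head noun "draft", at word 11.

11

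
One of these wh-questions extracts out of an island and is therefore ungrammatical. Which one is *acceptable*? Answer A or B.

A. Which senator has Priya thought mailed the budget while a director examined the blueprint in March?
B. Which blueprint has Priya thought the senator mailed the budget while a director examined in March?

In B, the wh-phrase is extracted from inside an adjunct island (introduced by "while"), which blocks movement.
In A, the extraction path crosses only that-complement boundaries, which are transparent.
So A is grammatical.

A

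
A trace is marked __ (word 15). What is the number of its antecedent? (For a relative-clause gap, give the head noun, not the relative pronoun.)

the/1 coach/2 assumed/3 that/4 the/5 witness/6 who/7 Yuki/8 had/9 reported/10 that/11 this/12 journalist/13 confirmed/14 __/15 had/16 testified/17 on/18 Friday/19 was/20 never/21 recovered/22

6

The gap at 15 is the subject of "testified", inside a relative clause.
The relative pronoun is "who" (word 7); it is bound by the head noun immediately before it.
Its filler is the head noun "witness", at word 6.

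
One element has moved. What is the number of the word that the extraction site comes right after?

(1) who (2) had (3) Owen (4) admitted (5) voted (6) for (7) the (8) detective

The displaced element is "who" (word 1).
It is linked across 1 clause boundary (Ø).
It functions as the subject of "voted", so the gap sits immediately after word 4 ("admitted").
Base order: Owen had admitted that who voted for the detective.

4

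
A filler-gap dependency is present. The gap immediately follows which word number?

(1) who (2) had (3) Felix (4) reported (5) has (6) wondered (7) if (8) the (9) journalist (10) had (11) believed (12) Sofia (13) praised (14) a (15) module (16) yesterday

4

The displaced element is "who" (word 1).
It is linked across 1 clause boundary (Ø).
It functions as the subject of "wondered", so the gap sits immediately after word 4 ("reported").
Base order: Felix had reported that who has wondered if the journalist had believed Sofia praised a module yesterday.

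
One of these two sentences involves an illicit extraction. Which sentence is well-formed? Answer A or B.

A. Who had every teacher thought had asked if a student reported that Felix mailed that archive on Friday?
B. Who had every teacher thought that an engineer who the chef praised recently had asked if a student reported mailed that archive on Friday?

A

In B, the wh-phrase is extracted from inside a wh-island (introduced by "if"), which blocks movement.
In A, the extraction path crosses only that-complement boundaries, which are transparent.
So A is grammatical.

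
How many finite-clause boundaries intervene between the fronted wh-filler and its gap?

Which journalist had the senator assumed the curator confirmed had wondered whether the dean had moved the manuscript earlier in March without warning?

"which journalist" is extracted from the subject of "wondered".
Boundaries crossed, outermost first: [Ø], [Ø] — 2 in total.

2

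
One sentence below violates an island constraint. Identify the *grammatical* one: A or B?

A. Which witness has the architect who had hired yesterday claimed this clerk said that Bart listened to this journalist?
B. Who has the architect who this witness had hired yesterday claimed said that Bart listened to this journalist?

B

In A, the wh-phrase is extracted from inside a complex-NP island (relative clause) (introduced by "who"), which blocks movement.
In B, the extraction path crosses only that-complement boundaries, which are transparent.
So B is grammatical.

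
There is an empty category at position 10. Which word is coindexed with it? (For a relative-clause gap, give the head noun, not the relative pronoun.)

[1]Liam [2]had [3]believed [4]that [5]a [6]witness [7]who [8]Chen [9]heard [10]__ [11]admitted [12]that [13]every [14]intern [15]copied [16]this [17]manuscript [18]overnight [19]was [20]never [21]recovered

The gap at 10 is the subject of "admitted", inside a relative clause.
The relative pronoun is "who" (word 7); it is bound by the head noun immediately before it.
Its filler is the head noun "witness", at word 6.

6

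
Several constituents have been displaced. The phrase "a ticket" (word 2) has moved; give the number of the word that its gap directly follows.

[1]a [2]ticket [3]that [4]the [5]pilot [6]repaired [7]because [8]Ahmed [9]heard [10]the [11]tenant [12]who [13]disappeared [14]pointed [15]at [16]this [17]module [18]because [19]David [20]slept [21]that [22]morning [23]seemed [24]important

6

The displaced element is "a ticket" (word 2).
It functions as the direct object of "repaired", so the gap sits immediately after word 6 ("repaired").
Base order: The pilot repaired a ticket because Ahmed heard the tenant who disappeared pointed at this module because David slept that morning.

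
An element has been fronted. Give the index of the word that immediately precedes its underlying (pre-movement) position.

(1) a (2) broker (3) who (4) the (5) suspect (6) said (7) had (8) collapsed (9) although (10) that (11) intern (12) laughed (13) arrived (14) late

The displaced element is "a broker" (word 2).
It is linked across 1 clause boundary (Ø).
It functions as the subject of "collapsed", so the gap sits immediately after word 6 ("said").
Base order: The suspect said that a broker had collapsed although that intern laughed.

6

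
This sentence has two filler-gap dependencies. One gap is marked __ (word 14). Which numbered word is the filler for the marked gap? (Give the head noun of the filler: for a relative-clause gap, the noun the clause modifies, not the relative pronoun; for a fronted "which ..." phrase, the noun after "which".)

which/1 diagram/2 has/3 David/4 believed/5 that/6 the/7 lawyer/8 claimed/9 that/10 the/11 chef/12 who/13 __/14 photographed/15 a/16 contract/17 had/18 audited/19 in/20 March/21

The marked gap is inside the relative clause, the subject of "photographed".
Its filler is the head noun "chef" (via "who"), at word 12.
(The other dependency links word 2 to a gap after word 19.)

12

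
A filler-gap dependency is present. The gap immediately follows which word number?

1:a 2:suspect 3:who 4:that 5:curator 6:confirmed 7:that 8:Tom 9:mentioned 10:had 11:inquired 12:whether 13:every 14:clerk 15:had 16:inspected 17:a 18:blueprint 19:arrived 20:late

9

The displaced element is "a suspect" (word 2).
It is linked across 2 clause boundaries (that → Ø).
It functions as the subject of "inquired", so the gap sits immediately after word 9 ("mentioned").
Base order: That curator confirmed that Tom mentioned that a suspect had inquired whether every clerk had inspected a blueprint.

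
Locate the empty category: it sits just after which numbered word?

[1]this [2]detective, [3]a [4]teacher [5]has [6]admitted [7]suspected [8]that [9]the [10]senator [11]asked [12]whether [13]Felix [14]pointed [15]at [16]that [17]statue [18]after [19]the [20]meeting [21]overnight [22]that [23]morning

6

The displaced element is "this detective" (word 2).
It is linked across 1 clause boundary (Ø).
It functions as the subject of "suspected", so the gap sits immediately after word 6 ("admitted").
Base order: A teacher has admitted that this detective suspected that the senator asked whether Felix pointed at that statue after the meeting overnight that morning.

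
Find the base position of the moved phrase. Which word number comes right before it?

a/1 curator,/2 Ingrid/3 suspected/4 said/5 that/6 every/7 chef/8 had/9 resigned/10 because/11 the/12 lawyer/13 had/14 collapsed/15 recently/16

4

The displaced element is "a curator" (word 2).
It is linked across 1 clause boundary (Ø).
It functions as the subject of "said", so the gap sits immediately after word 4 ("suspected").
Base order: Ingrid suspected a curator said that every chef had resigned because the lawyer had collapsed recently.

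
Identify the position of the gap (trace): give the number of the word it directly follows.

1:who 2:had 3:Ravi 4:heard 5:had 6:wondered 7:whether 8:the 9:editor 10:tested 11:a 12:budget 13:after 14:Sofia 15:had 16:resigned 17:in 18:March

4

The displaced element is "who" (word 1).
It is linked across 1 clause boundary (Ø).
It functions as the subject of "wondered", so the gap sits immediately after word 4 ("heard").
Base order: Ravi had heard that who had wondered whether the editor tested a budget after Sofia had resigned in March.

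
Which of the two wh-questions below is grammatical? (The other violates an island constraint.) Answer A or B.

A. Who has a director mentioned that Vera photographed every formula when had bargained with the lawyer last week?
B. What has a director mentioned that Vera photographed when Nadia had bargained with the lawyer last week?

B

In A, the wh-phrase is extracted from inside an adjunct island (introduced by "when"), which blocks movement.
In B, the extraction path crosses only that-complement boundaries, which are transparent.
So B is grammatical.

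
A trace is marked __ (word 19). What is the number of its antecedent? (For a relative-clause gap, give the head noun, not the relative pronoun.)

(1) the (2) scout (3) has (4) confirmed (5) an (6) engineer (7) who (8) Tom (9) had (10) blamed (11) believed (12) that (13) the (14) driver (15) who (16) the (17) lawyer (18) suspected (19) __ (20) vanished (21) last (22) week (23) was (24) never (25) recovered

The gap at 19 is the subject of "vanished", inside a relative clause.
The relative pronoun is "who" (word 15); it is bound by the head noun immediately before it.
Its filler is the head noun "driver", at word 14.

14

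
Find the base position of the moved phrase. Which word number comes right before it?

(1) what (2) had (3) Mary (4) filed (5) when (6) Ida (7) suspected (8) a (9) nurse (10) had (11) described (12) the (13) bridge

4

The displaced element is "what" (word 1).
It functions as the direct object of "filed", so the gap sits immediately after word 4 ("filed").
Base order: Mary had filed what when Ida suspected a nurse had described the bridge.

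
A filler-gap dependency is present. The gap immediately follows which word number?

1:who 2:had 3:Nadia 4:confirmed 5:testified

The displaced element is "who" (word 1).
It is linked across 1 clause boundary (Ø).
It functions as the subject of "testified", so the gap sits immediately after word 4 ("confirmed").
Base order: Nadia had confirmed that who testified.

4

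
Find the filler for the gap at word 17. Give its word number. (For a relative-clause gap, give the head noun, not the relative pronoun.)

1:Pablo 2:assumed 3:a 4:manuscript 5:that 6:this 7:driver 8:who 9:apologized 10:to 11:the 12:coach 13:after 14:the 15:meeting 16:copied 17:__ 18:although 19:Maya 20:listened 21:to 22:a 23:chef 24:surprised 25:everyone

The gap at 17 is the object of "copied", inside a relative clause.
The relative pronoun is "that" (word 5); it is bound by the head noun immediately before it.
Its filler is the head noun "manuscript", at word 4.

4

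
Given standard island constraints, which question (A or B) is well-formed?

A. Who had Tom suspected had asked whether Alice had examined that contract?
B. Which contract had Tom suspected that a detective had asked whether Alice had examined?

A

In B, the wh-phrase is extracted from inside a wh-island (introduced by "whether"), which blocks movement.
In A, the extraction path crosses only that-complement boundaries, which are transparent.
So A is grammatical.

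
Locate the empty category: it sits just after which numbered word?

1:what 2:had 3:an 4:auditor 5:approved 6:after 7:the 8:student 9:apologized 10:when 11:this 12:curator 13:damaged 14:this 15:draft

The displaced element is "what" (word 1).
It functions as the direct object of "approved", so the gap sits immediately after word 5 ("approved").
Base order: An auditor had approved what after the student apologized when this curator damaged this draft.

5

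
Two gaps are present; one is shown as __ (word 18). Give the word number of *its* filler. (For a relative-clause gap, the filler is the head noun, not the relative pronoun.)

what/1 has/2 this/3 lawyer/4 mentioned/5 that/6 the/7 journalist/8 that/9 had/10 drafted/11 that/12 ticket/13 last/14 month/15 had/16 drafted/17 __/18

The marked gap is the direct object of "drafted".
Its filler is the fronted wh-phrase "what", at word 1.
(The other dependency links word 8 to a gap after word 9.)

1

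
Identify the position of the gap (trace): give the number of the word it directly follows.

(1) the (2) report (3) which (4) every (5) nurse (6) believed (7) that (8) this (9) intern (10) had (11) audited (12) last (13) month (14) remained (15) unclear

11

The displaced element is "the report" (word 2).
It is linked across 1 clause boundary (that).
It functions as the direct object of "audited", so the gap sits immediately after word 11 ("audited").
Base order: Every nurse believed that this intern had audited the report last month.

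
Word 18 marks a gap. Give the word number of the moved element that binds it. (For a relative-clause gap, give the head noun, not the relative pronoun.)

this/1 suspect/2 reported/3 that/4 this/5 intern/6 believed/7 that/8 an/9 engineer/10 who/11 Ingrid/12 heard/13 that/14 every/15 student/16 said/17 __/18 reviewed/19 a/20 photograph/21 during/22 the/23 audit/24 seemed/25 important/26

The gap at 18 is the subject of "reviewed", inside a relative clause.
The relative pronoun is "who" (word 11); it is bound by the head noun immediately before it.
Its filler is the head noun "engineer", at word 10.

10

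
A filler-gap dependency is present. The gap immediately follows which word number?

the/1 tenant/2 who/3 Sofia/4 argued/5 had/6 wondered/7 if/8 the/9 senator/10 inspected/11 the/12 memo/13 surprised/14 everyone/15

The displaced element is "the tenant" (word 2).
It is linked across 1 clause boundary (Ø).
It functions as the subject of "wondered", so the gap sits immediately after word 5 ("argued").
Base order: Sofia argued the tenant had wondered if the senator inspected the memo.

5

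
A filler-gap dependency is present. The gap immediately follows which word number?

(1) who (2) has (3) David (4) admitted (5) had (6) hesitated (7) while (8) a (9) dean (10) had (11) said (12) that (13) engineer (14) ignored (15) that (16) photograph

The displaced element is "who" (word 1).
It is linked across 1 clause boundary (Ø).
It functions as the subject of "hesitated", so the gap sits immediately after word 4 ("admitted").
Base order: David has admitted that who had hesitated while a dean had said that engineer ignored that photograph.

4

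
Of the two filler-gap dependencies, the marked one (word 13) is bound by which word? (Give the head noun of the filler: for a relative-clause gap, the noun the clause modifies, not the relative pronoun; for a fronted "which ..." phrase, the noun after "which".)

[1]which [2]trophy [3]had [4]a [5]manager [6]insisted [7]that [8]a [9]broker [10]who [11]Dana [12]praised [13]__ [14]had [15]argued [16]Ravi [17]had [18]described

The marked gap is inside the relative clause, the direct object of "praised".
Its filler is the head noun "broker" (via "who"), at word 9.
(The other dependency links word 2 to a gap after word 18.)

9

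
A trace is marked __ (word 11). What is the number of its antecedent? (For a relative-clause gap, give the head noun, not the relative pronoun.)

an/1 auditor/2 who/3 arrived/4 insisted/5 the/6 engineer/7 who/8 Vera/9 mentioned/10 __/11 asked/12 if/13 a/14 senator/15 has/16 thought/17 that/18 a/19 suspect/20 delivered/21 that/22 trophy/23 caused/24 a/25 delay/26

7

The gap at 11 is the subject of "asked", inside a relative clause.
The relative pronoun is "who" (word 8); it is bound by the head noun immediately before it.
Its filler is the head noun "engineer", at word 7.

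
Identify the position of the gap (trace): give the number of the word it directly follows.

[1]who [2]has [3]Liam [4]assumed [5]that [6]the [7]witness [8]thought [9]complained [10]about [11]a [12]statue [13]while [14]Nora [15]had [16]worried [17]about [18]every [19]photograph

8

The displaced element is "who" (word 1).
It is linked across 2 clause boundaries (that → Ø).
It functions as the subject of "complained", so the gap sits immediately after word 8 ("thought").
Base order: Liam has assumed that the witness thought that who complained about a statue while Nora had worried about every photograph.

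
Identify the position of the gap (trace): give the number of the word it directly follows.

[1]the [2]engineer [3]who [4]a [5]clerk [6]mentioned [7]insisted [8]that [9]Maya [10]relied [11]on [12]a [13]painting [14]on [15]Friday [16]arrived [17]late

6

The displaced element is "the engineer" (word 2).
It is linked across 1 clause boundary (Ø).
It functions as the subject of "insisted", so the gap sits immediately after word 6 ("mentioned").
Base order: A clerk mentioned the engineer insisted that Maya relied on a painting on Friday.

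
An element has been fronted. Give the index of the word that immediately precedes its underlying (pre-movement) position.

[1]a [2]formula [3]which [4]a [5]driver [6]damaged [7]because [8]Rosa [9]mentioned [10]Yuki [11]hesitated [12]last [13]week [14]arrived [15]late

The displaced element is "a formula" (word 2).
It functions as the direct object of "damaged", so the gap sits immediately after word 6 ("damaged").
Base order: A driver damaged a formula because Rosa mentioned Yuki hesitated last week.

6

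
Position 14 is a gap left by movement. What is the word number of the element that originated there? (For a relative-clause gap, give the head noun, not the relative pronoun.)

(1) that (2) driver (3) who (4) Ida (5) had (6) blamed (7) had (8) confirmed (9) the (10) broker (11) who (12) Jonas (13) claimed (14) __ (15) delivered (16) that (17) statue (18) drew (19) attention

10

The gap at 14 is the subject of "delivered", inside a relative clause.
The relative pronoun is "who" (word 11); it is bound by the head noun immediately before it.
Its filler is the head noun "broker", at word 10.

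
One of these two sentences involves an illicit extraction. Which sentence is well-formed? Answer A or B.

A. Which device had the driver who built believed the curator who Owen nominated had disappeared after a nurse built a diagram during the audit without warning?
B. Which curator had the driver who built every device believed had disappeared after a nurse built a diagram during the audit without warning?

B

In A, the wh-phrase is extracted from inside a complex-NP island (relative clause) (introduced by "who"), which blocks movement.
In B, the extraction path crosses only that-complement boundaries, which are transparent.
So B is grammatical.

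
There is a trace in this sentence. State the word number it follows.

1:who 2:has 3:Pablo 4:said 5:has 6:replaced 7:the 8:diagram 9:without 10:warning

4

The displaced element is "who" (word 1).
It is linked across 1 clause boundary (Ø).
It functions as the subject of "replaced", so the gap sits immediately after word 4 ("said").
Base order: Pablo has said who has replaced the diagram without warning.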